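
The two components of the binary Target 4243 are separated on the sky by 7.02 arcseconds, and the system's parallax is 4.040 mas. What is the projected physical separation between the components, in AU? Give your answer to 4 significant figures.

1738 AU

d = 1/p = 1/0.004040″ = 247.52 pc.
At distance d (pc), an angle of θ arcsec spans θ·d AU: s = 7.02 × 247.52 = 1737.6 AU.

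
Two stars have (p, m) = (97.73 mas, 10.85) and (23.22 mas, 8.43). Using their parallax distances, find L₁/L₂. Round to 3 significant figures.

d₁ = 1/p₁ = 1/0.09773″ = 10.232 pc; d₂ = 1/p₂ = 1/0.02322″ = 43.066 pc.
M₁ = m₁ − 5 log₁₀ d₁ + 5 = 10.85 − 5.0498 + 5 = 10.8002.
M₂ = 8.43 − 8.1707 + 5 = 5.2593.
L₁/L₂ = 10^(0.4(M₂ − M₁)) = 10^(0.4 × (-5.5409)) = 10^(-2.21636) = 0.0060763.

L₁/L₂ = 0.00608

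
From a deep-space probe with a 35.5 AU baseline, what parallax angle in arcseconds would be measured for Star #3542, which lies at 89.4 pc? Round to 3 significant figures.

0.397 arcsec

p (arcsec) = B (AU) / d (pc).
p = 35.5 / 89.4 = 0.39709 arcsec.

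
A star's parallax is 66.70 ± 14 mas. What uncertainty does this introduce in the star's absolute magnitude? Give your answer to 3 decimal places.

σ_M = 0.456 mag

M = m − 5 log₁₀ d + 5 = m + 5 log₁₀ p + 5, so ∂M/∂p = 5/(p ln 10).
σ_M = (5/ln 10) · (σ_p/p) = 2.1715 × 14/66.70 = 2.1715 × 0.2099 = 0.4558.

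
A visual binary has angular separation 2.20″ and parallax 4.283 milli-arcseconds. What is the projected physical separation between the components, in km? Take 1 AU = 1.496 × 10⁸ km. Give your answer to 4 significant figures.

d = 1/p = 1/0.004283″ = 233.48 pc.
At distance d (pc), an angle of θ arcsec spans θ·d AU: s = 2.20 × 233.48 = 513.66 AU.
= 513.66 × 1.496 × 10⁸ km = 7.6844 × 10^10 km.

7.684 × 10^10 km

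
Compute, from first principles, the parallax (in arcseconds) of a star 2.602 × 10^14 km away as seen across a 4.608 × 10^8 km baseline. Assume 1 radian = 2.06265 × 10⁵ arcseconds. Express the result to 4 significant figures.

θ ≈ B/d = (4.608 × 10^8) / (2.602 × 10^14) = 1.7709 × 10^-6 rad.
In arcseconds: 1.7709 × 10^-6 × 206265 = 0.36527″.

0.3653 arcsec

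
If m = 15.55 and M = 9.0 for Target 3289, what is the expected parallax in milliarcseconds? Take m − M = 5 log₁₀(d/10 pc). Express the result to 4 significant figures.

m − M = 15.55 − 9.0 = 6.55.
d = 10^((m−M)/5 + 1) = 10^2.310 = 204.17 pc.
p = 1/d = 1/204.17 = 0.0048979 arcsec = 4.8979 mas.

4.898 mas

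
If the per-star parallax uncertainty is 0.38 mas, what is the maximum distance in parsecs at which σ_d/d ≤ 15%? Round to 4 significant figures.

σ_d/d = σ_p/p, so the condition is σ_p/p ≤ 0.15, i.e. p ≥ σ_p/0.15.
p_min = 0.38/0.15 = 2.5333 mas = 0.0025333 arcsec.
d_max = 1/p_min = 1/0.0025333 = 394.74 pc.

394.7 pc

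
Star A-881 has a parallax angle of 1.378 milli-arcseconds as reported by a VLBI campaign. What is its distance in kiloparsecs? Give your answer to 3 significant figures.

p = 1.378 milli-arcseconds = 0.001378 arcsec.
d = 1/p = 1/0.001378 = 725.69 pc.
= 0.72569 kpc.

0.726 kpc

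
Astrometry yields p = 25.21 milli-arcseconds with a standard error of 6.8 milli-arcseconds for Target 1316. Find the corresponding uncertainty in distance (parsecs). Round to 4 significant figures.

10.70 pc

d = 1/p, so σ_d = σ_p / p².
σ_d = 0.00680 / (0.02521)² = 0.00680 / 0.00063554 = 10.7 pc.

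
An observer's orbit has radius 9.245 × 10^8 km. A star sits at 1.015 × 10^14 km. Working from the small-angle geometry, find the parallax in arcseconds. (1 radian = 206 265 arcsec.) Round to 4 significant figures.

1.879 arcsec

θ ≈ B/d = (9.245 × 10^8) / (1.015 × 10^14) = 9.1084 × 10^-6 rad.
In arcseconds: 9.1084 × 10^-6 × 206265 = 1.8787″.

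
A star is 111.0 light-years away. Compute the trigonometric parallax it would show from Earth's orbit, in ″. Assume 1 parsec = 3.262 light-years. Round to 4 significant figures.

0.02939 ″

d = 111.0 ly ÷ 3.262 = 34.028 pc.
p = 1/d = 1/34.028 = 0.029388 arcsec.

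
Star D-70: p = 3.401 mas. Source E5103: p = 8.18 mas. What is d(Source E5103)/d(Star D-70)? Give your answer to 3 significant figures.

Since d = 1/p, d_B/d_A = p_A/p_B.
= 3.401 / 8.18 = 0.41577.

0.416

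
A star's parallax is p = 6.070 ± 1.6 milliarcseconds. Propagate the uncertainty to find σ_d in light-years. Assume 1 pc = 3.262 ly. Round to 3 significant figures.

142 ly

d = 1/p, so σ_d = σ_p / p².
σ_d = 0.00160 / (0.006070)² = 0.00160 / 0.000036845 = 43.425 pc = 43.425 × 3.262 ly = 141.65 ly.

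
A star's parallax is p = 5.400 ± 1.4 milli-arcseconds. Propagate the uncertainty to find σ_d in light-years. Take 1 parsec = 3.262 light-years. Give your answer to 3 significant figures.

157 ly

d = 1/p, so σ_d = σ_p / p².
σ_d = 0.00140 / (0.005400)² = 0.00140 / 0.00002916 = 48.011 pc = 48.011 × 3.262 ly = 156.61 ly.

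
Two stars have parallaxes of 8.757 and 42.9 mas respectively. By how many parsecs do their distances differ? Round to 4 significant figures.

90.88 pc

d_A = 1/0.008757″ = 114.19 pc; d_B = 1/0.04290″ = 23.31 pc.
|d_B − d_A| = |23.31 − 114.19| = 90.88 pc.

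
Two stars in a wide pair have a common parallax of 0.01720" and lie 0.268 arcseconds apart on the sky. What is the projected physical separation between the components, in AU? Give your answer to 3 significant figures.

15.6 AU

d = 1/p = 1/0.01720″ = 58.14 pc.
At distance d (pc), an angle of θ arcsec spans θ·d AU: s = 0.268 × 58.14 = 15.582 AU.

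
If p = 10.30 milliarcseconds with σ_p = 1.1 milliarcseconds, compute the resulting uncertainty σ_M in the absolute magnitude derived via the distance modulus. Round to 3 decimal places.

σ_M = 0.232 mag

M = m − 5 log₁₀ d + 5 = m + 5 log₁₀ p + 5, so ∂M/∂p = 5/(p ln 10).
σ_M = (5/ln 10) · (σ_p/p) = 2.1715 × 1.1/10.30 = 2.1715 × 0.1068 = 0.23192.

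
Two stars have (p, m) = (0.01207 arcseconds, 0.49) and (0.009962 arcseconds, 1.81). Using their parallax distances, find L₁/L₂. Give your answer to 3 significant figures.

d₁ = 1/p₁ = 1/0.01207″ = 82.85 pc; d₂ = 1/p₂ = 1/0.009962″ = 100.38 pc.
M₁ = m₁ − 5 log₁₀ d₁ + 5 = 0.49 − 9.5915 + 5 = -4.1015.
M₂ = 1.81 − 10.0082 + 5 = -3.1982.
L₁/L₂ = 10^(0.4(M₂ − M₁)) = 10^(0.4 × 0.9033) = 10^0.36132 = 2.2978.

L₁/L₂ = 2.30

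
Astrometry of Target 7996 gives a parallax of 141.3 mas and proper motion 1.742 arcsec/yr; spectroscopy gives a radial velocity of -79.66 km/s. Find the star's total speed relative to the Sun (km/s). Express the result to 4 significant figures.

98.80 km/s

d = 1/p = 1/0.1413″ = 7.0771 pc.
v_t = 4.740 μ d = 4.740 × 1.742 × 7.0771 = 58.436 km/s.
v = √(v_r² + v_t²) = √((-79.66)² + 58.436²) = √9760.48 = 98.795 km/s.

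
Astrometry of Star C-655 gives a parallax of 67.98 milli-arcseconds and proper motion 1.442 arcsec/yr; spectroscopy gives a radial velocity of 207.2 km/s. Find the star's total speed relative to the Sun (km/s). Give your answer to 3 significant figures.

d = 1/p = 1/0.06798″ = 14.71 pc.
v_t = 4.740 μ d = 4.740 × 1.442 × 14.71 = 100.54 km/s.
v = √(v_r² + v_t²) = √(207.2² + 100.54²) = √53040.1 = 230.3 km/s.

230 km/s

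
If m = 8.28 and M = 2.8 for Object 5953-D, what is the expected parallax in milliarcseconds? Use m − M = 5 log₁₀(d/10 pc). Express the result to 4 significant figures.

m − M = 8.28 − 2.8 = 5.48.
d = 10^((m−M)/5 + 1) = 10^2.096 = 124.74 pc.
p = 1/d = 1/124.74 = 0.0080167 arcsec = 8.0167 mas.

8.017 mas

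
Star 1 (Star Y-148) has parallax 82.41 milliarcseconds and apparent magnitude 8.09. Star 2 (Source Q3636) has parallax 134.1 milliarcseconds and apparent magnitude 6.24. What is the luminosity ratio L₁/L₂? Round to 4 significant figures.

L₁/L₂ = 0.4818

d₁ = 1/p₁ = 1/0.08241″ = 12.134 pc; d₂ = 1/p₂ = 1/0.1341″ = 7.4571 pc.
M₁ = m₁ − 5 log₁₀ d₁ + 5 = 8.09 − 5.4200 + 5 = 7.6700.
M₂ = 6.24 − 4.3628 + 5 = 6.8772.
L₁/L₂ = 10^(0.4(M₂ − M₁)) = 10^(0.4 × (-0.7928)) = 10^(-0.31712) = 0.48181.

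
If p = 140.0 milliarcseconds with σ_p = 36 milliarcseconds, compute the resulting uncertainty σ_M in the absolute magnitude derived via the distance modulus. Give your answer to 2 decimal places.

σ_M = 0.56 mag

M = m − 5 log₁₀ d + 5 = m + 5 log₁₀ p + 5, so ∂M/∂p = 5/(p ln 10).
σ_M = (5/ln 10) · (σ_p/p) = 2.1715 × 36/140.0 = 2.1715 × 0.25714 = 0.55838.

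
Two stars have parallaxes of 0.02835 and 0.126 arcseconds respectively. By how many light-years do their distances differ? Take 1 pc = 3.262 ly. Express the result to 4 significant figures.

d_A = 1/0.02835″ = 35.273 pc; d_B = 1/0.1260″ = 7.9365 pc.
|d_B − d_A| = |7.9365 − 35.273| = 27.337 pc = 27.337 × 3.262 ly = 89.173 ly.

89.17 ly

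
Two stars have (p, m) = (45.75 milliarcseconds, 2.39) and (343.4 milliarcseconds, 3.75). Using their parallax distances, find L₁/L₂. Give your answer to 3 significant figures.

d₁ = 1/p₁ = 1/0.04575″ = 21.858 pc; d₂ = 1/p₂ = 1/0.3434″ = 2.9121 pc.
M₁ = m₁ − 5 log₁₀ d₁ + 5 = 2.39 − 6.6981 + 5 = 0.6919.
M₂ = 3.75 − 2.3210 + 5 = 6.4290.
L₁/L₂ = 10^(0.4(M₂ − M₁)) = 10^(0.4 × 5.7371) = 10^2.29484 = 197.17.

L₁/L₂ = 197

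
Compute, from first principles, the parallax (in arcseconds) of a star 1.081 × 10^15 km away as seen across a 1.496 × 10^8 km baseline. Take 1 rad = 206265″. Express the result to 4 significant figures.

θ ≈ B/d = (1.496 × 10^8) / (1.081 × 10^15) = 1.3839 × 10^-7 rad.
In arcseconds: 1.3839 × 10^-7 × 206265 = 0.028545″.

0.02855 arcsec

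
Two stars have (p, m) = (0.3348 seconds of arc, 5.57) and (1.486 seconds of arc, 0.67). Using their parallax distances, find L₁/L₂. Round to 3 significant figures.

L₁/L₂ = 0.216

d₁ = 1/p₁ = 1/0.3348″ = 2.9869 pc; d₂ = 1/p₂ = 1/1.486″ = 0.67295 pc.
M₁ = m₁ − 5 log₁₀ d₁ + 5 = 5.57 − 2.3761 + 5 = 8.1939.
M₂ = 0.67 − (-0.8601) + 5 = 6.5301.
L₁/L₂ = 10^(0.4(M₂ − M₁)) = 10^(0.4 × (-1.6638)) = 10^(-0.66552) = 0.21601.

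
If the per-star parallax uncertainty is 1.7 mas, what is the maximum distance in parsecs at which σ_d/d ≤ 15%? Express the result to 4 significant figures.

σ_d/d = σ_p/p, so the condition is σ_p/p ≤ 0.15, i.e. p ≥ σ_p/0.15.
p_min = 1.7/0.15 = 11.333 mas = 0.011333 arcsec.
d_max = 1/p_min = 1/0.011333 = 88.238 pc.

88.24 pc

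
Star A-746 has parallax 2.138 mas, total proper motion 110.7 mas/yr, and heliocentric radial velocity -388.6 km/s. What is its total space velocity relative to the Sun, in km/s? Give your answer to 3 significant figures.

d = 1/p = 1/0.002138″ = 467.73 pc.
μ = 110.7 mas/yr = 0.1107 ″/yr.
v_t = 4.740 μ d = 4.740 × 0.1107 × 467.73 = 245.43 km/s.
v = √(v_r² + v_t²) = √((-388.6)² + 245.43²) = √211246 = 459.62 km/s.

460 km/s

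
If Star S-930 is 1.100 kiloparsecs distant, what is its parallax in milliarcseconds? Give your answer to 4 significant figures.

0.9091 mas

d = 1.100 kpc = 1100 pc.
p = 1/d = 1/1100 = 0.00090909 arcsec.
= 0.00090909 × 1000 = 0.90909 mas.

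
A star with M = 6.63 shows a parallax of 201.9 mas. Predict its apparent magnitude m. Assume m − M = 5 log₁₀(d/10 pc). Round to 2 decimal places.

d = 1/p = 1/0.2019″ = 4.9529 pc.
m − M = 5 log₁₀ d − 5 = 5 log₁₀(4.9529) − 5 = 3.4743 − 5 = -1.5257.
m = M + (m − M) = 6.63 + (-1.5257) = 5.10.

m = 5.10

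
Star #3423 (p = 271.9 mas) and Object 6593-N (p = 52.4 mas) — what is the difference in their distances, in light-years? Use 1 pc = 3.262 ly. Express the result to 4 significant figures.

50.25 ly

d_A = 1/0.2719″ = 3.6778 pc; d_B = 1/0.05240″ = 19.084 pc.
|d_B − d_A| = |19.084 − 3.6778| = 15.406 pc = 15.406 × 3.262 ly = 50.254 ly.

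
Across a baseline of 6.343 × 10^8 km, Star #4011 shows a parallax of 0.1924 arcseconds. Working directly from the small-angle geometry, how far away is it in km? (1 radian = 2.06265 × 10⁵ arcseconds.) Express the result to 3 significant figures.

θ = 0.1924″ = 0.1924/206265 = 9.3278 × 10^-7 rad.
d = B/θ = (6.343 × 10^8) / (9.3278 × 10^-7) = 6.8001 × 10^14 km.

6.80 × 10^14 km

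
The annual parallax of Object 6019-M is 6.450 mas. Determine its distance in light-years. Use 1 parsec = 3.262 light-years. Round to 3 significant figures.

p = 6.450 mas = 0.006450 arcsec.
d = 1/p = 1/0.006450 = 155.04 pc.
In light-years: 155.04 × 3.262 = 505.74 ly.

506 light years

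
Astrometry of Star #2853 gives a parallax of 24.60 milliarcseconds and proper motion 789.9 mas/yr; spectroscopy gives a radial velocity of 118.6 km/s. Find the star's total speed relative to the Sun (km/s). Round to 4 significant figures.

d = 1/p = 1/0.02460″ = 40.65 pc.
μ = 789.9 mas/yr = 0.7899 ″/yr.
v_t = 4.740 μ d = 4.740 × 0.7899 × 40.65 = 152.2 km/s.
v = √(v_r² + v_t²) = √(118.6² + 152.2²) = √37230.8 = 192.95 km/s.

193.0 km/s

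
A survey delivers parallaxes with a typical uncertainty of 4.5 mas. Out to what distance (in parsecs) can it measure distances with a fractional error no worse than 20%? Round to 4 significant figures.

44.44 pc

σ_d/d = σ_p/p, so the condition is σ_p/p ≤ 0.20, i.e. p ≥ σ_p/0.20.
p_min = 4.5/0.20 = 22.5 mas = 0.0225 arcsec.
d_max = 1/p_min = 1/0.0225 = 44.444 pc.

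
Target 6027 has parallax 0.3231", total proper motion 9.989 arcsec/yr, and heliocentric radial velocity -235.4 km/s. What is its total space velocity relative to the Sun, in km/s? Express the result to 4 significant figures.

277.3 km/s

d = 1/p = 1/0.3231″ = 3.095 pc.
v_t = 4.740 μ d = 4.740 × 9.989 × 3.095 = 146.54 km/s.
v = √(v_r² + v_t²) = √((-235.4)² + 146.54²) = √76887.1 = 277.29 km/s.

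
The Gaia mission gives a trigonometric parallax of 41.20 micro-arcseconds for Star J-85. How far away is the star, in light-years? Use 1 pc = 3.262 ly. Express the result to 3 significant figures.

p = 41.20 micro-arcseconds = 0.00004120 arcsec.
d = 1/p = 1/0.00004120 = 24272 pc.
In light-years: 24272 × 3.262 = 79175 ly.

79200 light years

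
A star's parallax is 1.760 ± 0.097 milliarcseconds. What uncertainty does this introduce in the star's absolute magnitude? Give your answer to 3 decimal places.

M = m − 5 log₁₀ d + 5 = m + 5 log₁₀ p + 5, so ∂M/∂p = 5/(p ln 10).
σ_M = (5/ln 10) · (σ_p/p) = 2.1715 × 0.097/1.760 = 2.1715 × 0.055114 = 0.11968.

σ_M = 0.120 mag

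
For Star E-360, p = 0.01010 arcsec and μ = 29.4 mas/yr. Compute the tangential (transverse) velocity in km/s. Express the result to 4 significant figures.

13.80 km/s

d = 1/p = 1/0.01010″ = 99.01 pc.
μ = 29.4 mas/yr = 0.0294 ″/yr.
v_t = 4.74 × μ × d = 4.74 × 0.0294 × 99.01 = 13.798 km/s.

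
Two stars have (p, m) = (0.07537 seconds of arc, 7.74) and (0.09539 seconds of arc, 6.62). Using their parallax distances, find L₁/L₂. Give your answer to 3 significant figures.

L₁/L₂ = 0.571

d₁ = 1/p₁ = 1/0.07537″ = 13.268 pc; d₂ = 1/p₂ = 1/0.09539″ = 10.483 pc.
M₁ = m₁ − 5 log₁₀ d₁ + 5 = 7.74 − 5.6140 + 5 = 7.1260.
M₂ = 6.62 − 5.1024 + 5 = 6.5176.
L₁/L₂ = 10^(0.4(M₂ − M₁)) = 10^(0.4 × (-0.6084)) = 10^(-0.24336) = 0.57101.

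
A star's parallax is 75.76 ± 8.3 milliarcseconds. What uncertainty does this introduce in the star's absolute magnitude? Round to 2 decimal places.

σ_M = 0.24 mag

M = m − 5 log₁₀ d + 5 = m + 5 log₁₀ p + 5, so ∂M/∂p = 5/(p ln 10).
σ_M = (5/ln 10) · (σ_p/p) = 2.1715 × 8.3/75.76 = 2.1715 × 0.10956 = 0.23791.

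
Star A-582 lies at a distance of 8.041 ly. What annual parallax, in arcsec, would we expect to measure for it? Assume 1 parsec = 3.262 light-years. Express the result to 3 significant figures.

d = 8.041 ly ÷ 3.262 = 2.4651 pc.
p = 1/d = 1/2.4651 = 0.40566 arcsec.

0.406 arcsec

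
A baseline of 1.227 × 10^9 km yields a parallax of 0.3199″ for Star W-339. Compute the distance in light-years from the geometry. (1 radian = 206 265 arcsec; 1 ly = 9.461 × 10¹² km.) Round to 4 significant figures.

θ = 0.3199″ = 0.3199/206265 = 1.5509 × 10^-6 rad.
d = B/θ = (1.227 × 10^9) / (1.5509 × 10^-6) = 7.9115 × 10^14 km = (7.9115 × 10^14) / (9.461 × 10^12) ly = 83.622 ly.

83.62 ly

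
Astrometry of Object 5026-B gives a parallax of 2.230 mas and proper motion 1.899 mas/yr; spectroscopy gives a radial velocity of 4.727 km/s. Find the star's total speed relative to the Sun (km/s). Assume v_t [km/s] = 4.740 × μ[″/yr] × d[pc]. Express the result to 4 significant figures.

6.216 km/s

d = 1/p = 1/0.002230″ = 448.43 pc.
μ = 1.899 mas/yr = 0.001899 ″/yr.
v_t = 4.740 μ d = 4.740 × 0.001899 × 448.43 = 4.0364 km/s.
v = √(v_r² + v_t²) = √(4.727² + 4.0364²) = √38.6371 = 6.2159 km/s.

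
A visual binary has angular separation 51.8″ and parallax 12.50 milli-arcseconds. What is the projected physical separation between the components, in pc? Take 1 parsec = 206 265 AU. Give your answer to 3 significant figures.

d = 1/p = 1/0.01250″ = 80 pc.
At distance d (pc), an angle of θ arcsec spans θ·d AU: s = 51.8 × 80 = 4144 AU.
= 4144 / 206265 = 0.020091 pc.

0.0201 pc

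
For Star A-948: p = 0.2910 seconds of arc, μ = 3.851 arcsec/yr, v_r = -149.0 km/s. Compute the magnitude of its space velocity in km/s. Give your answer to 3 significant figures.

d = 1/p = 1/0.2910″ = 3.4364 pc.
v_t = 4.740 μ d = 4.740 × 3.851 × 3.4364 = 62.727 km/s.
v = √(v_r² + v_t²) = √((-149.0)² + 62.727²) = √26135.7 = 161.67 km/s.

162 km/s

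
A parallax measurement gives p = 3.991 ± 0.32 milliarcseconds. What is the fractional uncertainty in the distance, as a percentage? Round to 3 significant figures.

8.02%

For d = 1/p, |σ_d/d| = |σ_p/p|.
σ_p/p = 0.32 / 3.991 = 0.08018 = 8.018%.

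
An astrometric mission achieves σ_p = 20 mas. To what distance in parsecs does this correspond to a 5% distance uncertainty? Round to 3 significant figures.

2.50 pc

σ_d/d = σ_p/p, so the condition is σ_p/p ≤ 0.05, i.e. p ≥ σ_p/0.05.
p_min = 20/0.05 = 400 mas = 0.4 arcsec.
d_max = 1/p_min = 1/0.4 = 2.5 pc.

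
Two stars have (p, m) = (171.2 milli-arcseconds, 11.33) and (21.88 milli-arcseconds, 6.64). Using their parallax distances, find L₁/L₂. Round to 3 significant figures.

d₁ = 1/p₁ = 1/0.1712″ = 5.8411 pc; d₂ = 1/p₂ = 1/0.02188″ = 45.704 pc.
M₁ = m₁ − 5 log₁₀ d₁ + 5 = 11.33 − 3.8325 + 5 = 12.4975.
M₂ = 6.64 − 8.2998 + 5 = 3.3402.
L₁/L₂ = 10^(0.4(M₂ − M₁)) = 10^(0.4 × (-9.1573)) = 10^(-3.66292) = 0.00021731.

L₁/L₂ = 0.000217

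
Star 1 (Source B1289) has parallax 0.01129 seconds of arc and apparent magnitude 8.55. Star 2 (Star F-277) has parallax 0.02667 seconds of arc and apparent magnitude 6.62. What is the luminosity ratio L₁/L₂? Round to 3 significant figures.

d₁ = 1/p₁ = 1/0.01129″ = 88.574 pc; d₂ = 1/p₂ = 1/0.02667″ = 37.495 pc.
M₁ = m₁ − 5 log₁₀ d₁ + 5 = 8.55 − 9.7365 + 5 = 3.8135.
M₂ = 6.62 − 7.8699 + 5 = 3.7501.
L₁/L₂ = 10^(0.4(M₂ − M₁)) = 10^(0.4 × (-0.0634)) = 10^(-0.02536) = 0.94328.

L₁/L₂ = 0.943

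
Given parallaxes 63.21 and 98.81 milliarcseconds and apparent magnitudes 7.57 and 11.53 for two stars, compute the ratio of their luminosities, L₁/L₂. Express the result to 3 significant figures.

L₁/L₂ = 93.8

d₁ = 1/p₁ = 1/0.06321″ = 15.82 pc; d₂ = 1/p₂ = 1/0.09881″ = 10.12 pc.
M₁ = m₁ − 5 log₁₀ d₁ + 5 = 7.57 − 5.9960 + 5 = 6.5740.
M₂ = 11.53 − 5.0259 + 5 = 11.5041.
L₁/L₂ = 10^(0.4(M₂ − M₁)) = 10^(0.4 × 4.9301) = 10^1.97204 = 93.765.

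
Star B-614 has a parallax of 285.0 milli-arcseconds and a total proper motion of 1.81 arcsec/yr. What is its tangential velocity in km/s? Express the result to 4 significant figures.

30.10 km/s

d = 1/p = 1/0.2850″ = 3.5088 pc.
v_t = 4.74 × μ × d = 4.74 × 1.81 × 3.5088 = 30.103 km/s.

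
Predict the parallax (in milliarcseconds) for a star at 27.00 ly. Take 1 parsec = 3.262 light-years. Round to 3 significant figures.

121 mas

d = 27.00 ly ÷ 3.262 = 8.2771 pc.
p = 1/d = 1/8.2771 = 0.12082 arcsec.
= 0.12082 × 1000 = 120.82 mas.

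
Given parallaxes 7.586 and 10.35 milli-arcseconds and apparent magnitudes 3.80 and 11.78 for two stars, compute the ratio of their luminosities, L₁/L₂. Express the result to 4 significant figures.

L₁/L₂ = 2896

d₁ = 1/p₁ = 1/0.007586″ = 131.82 pc; d₂ = 1/p₂ = 1/0.01035″ = 96.618 pc.
M₁ = m₁ − 5 log₁₀ d₁ + 5 = 3.80 − 10.5999 + 5 = -1.7999.
M₂ = 11.78 − 9.9253 + 5 = 6.8547.
L₁/L₂ = 10^(0.4(M₂ − M₁)) = 10^(0.4 × 8.6546) = 10^3.46184 = 2896.3.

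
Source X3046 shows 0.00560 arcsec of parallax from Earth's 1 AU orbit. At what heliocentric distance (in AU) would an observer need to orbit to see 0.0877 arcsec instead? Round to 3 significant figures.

15.7 AU

Parallax scales linearly with baseline: p ∝ B, so B = p_target / p_Earth × 1 AU.
B = 0.0877 / 0.00560 = 15.661 AU.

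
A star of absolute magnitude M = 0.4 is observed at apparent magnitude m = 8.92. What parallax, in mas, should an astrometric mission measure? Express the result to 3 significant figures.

m − M = 8.92 − 0.4 = 8.52.
d = 10^((m−M)/5 + 1) = 10^2.704 = 505.82 pc.
p = 1/d = 1/505.82 = 0.001977 arcsec = 1.977 mas.

1.98 mas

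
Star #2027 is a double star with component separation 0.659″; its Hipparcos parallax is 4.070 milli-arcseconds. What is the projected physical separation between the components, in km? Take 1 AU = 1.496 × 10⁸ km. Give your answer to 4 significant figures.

2.422 × 10^10 km

d = 1/p = 1/0.004070″ = 245.7 pc.
At distance d (pc), an angle of θ arcsec spans θ·d AU: s = 0.659 × 245.7 = 161.92 AU.
= 161.92 × 1.496 × 10⁸ km = 2.4223 × 10^10 km.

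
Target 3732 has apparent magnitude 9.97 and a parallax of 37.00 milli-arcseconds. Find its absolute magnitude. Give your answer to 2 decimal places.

M = 7.81

d = 1/p = 1/0.03700″ = 27.027 pc.
m − M = 5 log₁₀(27.027) − 5 = 7.1590 − 5 = 2.1590.
M = m − (m − M) = 9.97 − 2.1590 = 7.81.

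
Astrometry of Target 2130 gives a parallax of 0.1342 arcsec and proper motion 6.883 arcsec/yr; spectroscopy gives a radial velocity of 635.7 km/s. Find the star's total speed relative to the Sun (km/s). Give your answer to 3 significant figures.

d = 1/p = 1/0.1342″ = 7.4516 pc.
v_t = 4.740 μ d = 4.740 × 6.883 × 7.4516 = 243.11 km/s.
v = √(v_r² + v_t²) = √(635.7² + 243.11²) = √463217 = 680.6 km/s.

681 km/s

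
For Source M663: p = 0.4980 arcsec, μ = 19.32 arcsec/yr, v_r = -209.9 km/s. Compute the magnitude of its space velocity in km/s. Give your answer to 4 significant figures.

d = 1/p = 1/0.4980″ = 2.008 pc.
v_t = 4.740 μ d = 4.740 × 19.32 × 2.008 = 183.89 km/s.
v = √(v_r² + v_t²) = √((-209.9)² + 183.89²) = √77873.5 = 279.06 km/s.

279.1 km/s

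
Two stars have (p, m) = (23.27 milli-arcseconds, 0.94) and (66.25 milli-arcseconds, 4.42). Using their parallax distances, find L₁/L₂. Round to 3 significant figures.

L₁/L₂ = 200

d₁ = 1/p₁ = 1/0.02327″ = 42.974 pc; d₂ = 1/p₂ = 1/0.06625″ = 15.094 pc.
M₁ = m₁ − 5 log₁₀ d₁ + 5 = 0.94 − 8.1660 + 5 = -2.2260.
M₂ = 4.42 − 5.8940 + 5 = 3.5260.
L₁/L₂ = 10^(0.4(M₂ − M₁)) = 10^(0.4 × 5.7520) = 10^2.30080 = 199.89.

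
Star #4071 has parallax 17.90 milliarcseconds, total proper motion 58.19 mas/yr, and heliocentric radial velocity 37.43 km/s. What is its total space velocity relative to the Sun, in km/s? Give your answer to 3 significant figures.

d = 1/p = 1/0.01790″ = 55.866 pc.
μ = 58.19 mas/yr = 0.05819 ″/yr.
v_t = 4.740 μ d = 4.740 × 0.05819 × 55.866 = 15.409 km/s.
v = √(v_r² + v_t²) = √(37.43² + 15.409²) = √1638.44 = 40.478 km/s.

40.5 km/s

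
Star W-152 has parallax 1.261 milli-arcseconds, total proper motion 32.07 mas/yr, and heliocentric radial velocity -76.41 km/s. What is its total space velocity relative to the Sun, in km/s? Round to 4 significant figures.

d = 1/p = 1/0.001261″ = 793.02 pc.
μ = 32.07 mas/yr = 0.03207 ″/yr.
v_t = 4.740 μ d = 4.740 × 0.03207 × 793.02 = 120.55 km/s.
v = √(v_r² + v_t²) = √((-76.41)² + 120.55²) = √20370.8 = 142.73 km/s.

142.7 km/s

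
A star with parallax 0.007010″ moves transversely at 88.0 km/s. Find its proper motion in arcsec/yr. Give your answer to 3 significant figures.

0.130 arcsec/yr

d = 1/p = 1/0.007010″ = 142.65 pc.
μ = v_t / (4.74 d) = 88.0 / (4.74 × 142.65) = 88.0 / 676.16 = 0.13015 ″/yr.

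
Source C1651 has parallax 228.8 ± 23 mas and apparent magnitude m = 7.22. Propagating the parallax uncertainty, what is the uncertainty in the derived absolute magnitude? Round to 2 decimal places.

σ_M = 0.22 mag

M = m − 5 log₁₀ d + 5 = m + 5 log₁₀ p + 5, so ∂M/∂p = 5/(p ln 10).
σ_M = (5/ln 10) · (σ_p/p) = 2.1715 × 23/228.8 = 2.1715 × 0.10052 = 0.21828.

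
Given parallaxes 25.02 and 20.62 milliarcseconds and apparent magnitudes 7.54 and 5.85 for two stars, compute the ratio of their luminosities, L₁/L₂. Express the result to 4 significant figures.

L₁/L₂ = 0.1432

d₁ = 1/p₁ = 1/0.02502″ = 39.968 pc; d₂ = 1/p₂ = 1/0.02062″ = 48.497 pc.
M₁ = m₁ − 5 log₁₀ d₁ + 5 = 7.54 − 8.0086 + 5 = 4.5314.
M₂ = 5.85 − 8.4286 + 5 = 2.4214.
L₁/L₂ = 10^(0.4(M₂ − M₁)) = 10^(0.4 × (-2.1100)) = 10^(-0.84400) = 0.14322.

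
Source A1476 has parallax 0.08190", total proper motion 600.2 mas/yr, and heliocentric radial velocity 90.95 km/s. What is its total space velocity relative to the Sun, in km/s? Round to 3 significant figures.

d = 1/p = 1/0.08190″ = 12.21 pc.
μ = 600.2 mas/yr = 0.6002 ″/yr.
v_t = 4.740 μ d = 4.740 × 0.6002 × 12.21 = 34.737 km/s.
v = √(v_r² + v_t²) = √(90.95² + 34.737²) = √9478.56 = 97.358 km/s.

97.4 km/s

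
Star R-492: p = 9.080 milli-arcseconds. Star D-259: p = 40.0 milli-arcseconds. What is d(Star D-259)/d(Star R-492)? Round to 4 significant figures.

0.2270

Since d = 1/p, d_B/d_A = p_A/p_B.
= 9.080 / 40.0 = 0.227.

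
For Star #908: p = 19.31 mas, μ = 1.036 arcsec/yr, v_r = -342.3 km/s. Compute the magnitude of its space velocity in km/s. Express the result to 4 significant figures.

426.4 km/s

d = 1/p = 1/0.01931″ = 51.787 pc.
v_t = 4.740 μ d = 4.740 × 1.036 × 51.787 = 254.31 km/s.
v = √(v_r² + v_t²) = √((-342.3)² + 254.31²) = √181843 = 426.43 km/s.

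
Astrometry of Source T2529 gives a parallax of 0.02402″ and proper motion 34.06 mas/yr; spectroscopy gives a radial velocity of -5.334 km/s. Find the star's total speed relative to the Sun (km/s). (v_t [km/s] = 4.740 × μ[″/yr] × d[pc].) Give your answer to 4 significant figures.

8.581 km/s

d = 1/p = 1/0.02402″ = 41.632 pc.
μ = 34.06 mas/yr = 0.03406 ″/yr.
v_t = 4.740 μ d = 4.740 × 0.03406 × 41.632 = 6.7213 km/s.
v = √(v_r² + v_t²) = √((-5.334)² + 6.7213²) = √73.6274 = 8.5806 km/s.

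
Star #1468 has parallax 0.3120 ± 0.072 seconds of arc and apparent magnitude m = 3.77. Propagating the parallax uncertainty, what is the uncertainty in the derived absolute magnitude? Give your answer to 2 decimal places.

M = m − 5 log₁₀ d + 5 = m + 5 log₁₀ p + 5, so ∂M/∂p = 5/(p ln 10).
σ_M = (5/ln 10) · (σ_p/p) = 2.1715 × 0.072/0.3120 = 2.1715 × 0.23077 = 0.50112.

σ_M = 0.50 mag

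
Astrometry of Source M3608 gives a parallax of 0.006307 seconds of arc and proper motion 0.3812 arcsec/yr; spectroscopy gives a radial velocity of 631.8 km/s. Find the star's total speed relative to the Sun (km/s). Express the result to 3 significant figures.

d = 1/p = 1/0.006307″ = 158.55 pc.
v_t = 4.740 μ d = 4.740 × 0.3812 × 158.55 = 286.48 km/s.
v = √(v_r² + v_t²) = √(631.8² + 286.48²) = √481242 = 693.72 km/s.

694 km/s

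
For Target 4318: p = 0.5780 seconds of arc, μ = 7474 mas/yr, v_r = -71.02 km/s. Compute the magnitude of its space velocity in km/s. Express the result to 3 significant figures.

d = 1/p = 1/0.5780″ = 1.7301 pc.
μ = 7474 mas/yr = 7.474 ″/yr.
v_t = 4.740 μ d = 4.740 × 7.474 × 1.7301 = 61.292 km/s.
v = √(v_r² + v_t²) = √((-71.02)² + 61.292²) = √8800.55 = 93.811 km/s.

93.8 km/s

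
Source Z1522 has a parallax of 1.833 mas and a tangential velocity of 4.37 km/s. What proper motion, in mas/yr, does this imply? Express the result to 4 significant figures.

d = 1/p = 1/0.001833″ = 545.55 pc.
μ = v_t / (4.74 d) = 4.37 / (4.74 × 545.55) = 4.37 / 2585.9 = 0.0016899 ″/yr = 1.6899 mas/yr.

1.690 mas/yr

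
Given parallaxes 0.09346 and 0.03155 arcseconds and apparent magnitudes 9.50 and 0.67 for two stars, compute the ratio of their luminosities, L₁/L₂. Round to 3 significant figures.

d₁ = 1/p₁ = 1/0.09346″ = 10.7 pc; d₂ = 1/p₂ = 1/0.03155″ = 31.696 pc.
M₁ = m₁ − 5 log₁₀ d₁ + 5 = 9.50 − 5.1469 + 5 = 9.3531.
M₂ = 0.67 − 7.5050 + 5 = -1.8350.
L₁/L₂ = 10^(0.4(M₂ − M₁)) = 10^(0.4 × (-11.1881)) = 10^(-4.47524) = 0.000033478.

L₁/L₂ = 3.35 × 10^-5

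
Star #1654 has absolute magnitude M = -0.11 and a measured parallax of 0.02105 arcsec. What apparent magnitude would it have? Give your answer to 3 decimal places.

m = 3.274

d = 1/p = 1/0.02105″ = 47.506 pc.
m − M = 5 log₁₀ d − 5 = 5 log₁₀(47.506) − 5 = 8.3837 − 5 = 3.3837.
m = M + (m − M) = -0.11 + 3.3837 = 3.274.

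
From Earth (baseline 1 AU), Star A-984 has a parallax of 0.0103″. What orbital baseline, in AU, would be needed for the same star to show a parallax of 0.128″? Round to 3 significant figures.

12.4 AU

Parallax scales linearly with baseline: p ∝ B, so B = p_target / p_Earth × 1 AU.
B = 0.128 / 0.0103 = 12.427 AU.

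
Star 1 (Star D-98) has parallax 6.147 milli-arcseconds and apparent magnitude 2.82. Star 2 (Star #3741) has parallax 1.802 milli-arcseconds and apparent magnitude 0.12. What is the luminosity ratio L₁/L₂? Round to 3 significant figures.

d₁ = 1/p₁ = 1/0.006147″ = 162.68 pc; d₂ = 1/p₂ = 1/0.001802″ = 554.94 pc.
M₁ = m₁ − 5 log₁₀ d₁ + 5 = 2.82 − 11.0567 + 5 = -3.2367.
M₂ = 0.12 − 13.7212 + 5 = -8.6012.
L₁/L₂ = 10^(0.4(M₂ − M₁)) = 10^(0.4 × (-5.3645)) = 10^(-2.14580) = 0.0071483.

L₁/L₂ = 0.00715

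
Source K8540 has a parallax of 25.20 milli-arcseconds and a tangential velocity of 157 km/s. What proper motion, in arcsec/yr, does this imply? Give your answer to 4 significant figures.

0.8347 arcsec/yr

d = 1/p = 1/0.02520″ = 39.683 pc.
μ = v_t / (4.74 d) = 157 / (4.74 × 39.683) = 157 / 188.1 = 0.83466 ″/yr.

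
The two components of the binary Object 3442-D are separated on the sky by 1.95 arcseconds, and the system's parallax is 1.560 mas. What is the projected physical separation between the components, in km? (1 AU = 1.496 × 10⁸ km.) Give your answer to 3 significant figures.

d = 1/p = 1/0.001560″ = 641.03 pc.
At distance d (pc), an angle of θ arcsec spans θ·d AU: s = 1.95 × 641.03 = 1250 AU.
= 1250 × 1.496 × 10⁸ km = 1.8700 × 10^11 km.

1.87 × 10^11 km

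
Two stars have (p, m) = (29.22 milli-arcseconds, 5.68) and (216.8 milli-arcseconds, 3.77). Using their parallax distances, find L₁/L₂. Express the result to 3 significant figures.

L₁/L₂ = 9.48

d₁ = 1/p₁ = 1/0.02922″ = 34.223 pc; d₂ = 1/p₂ = 1/0.2168″ = 4.6125 pc.
M₁ = m₁ − 5 log₁₀ d₁ + 5 = 5.68 − 7.6716 + 5 = 3.0084.
M₂ = 3.77 − 3.3197 + 5 = 5.4503.
L₁/L₂ = 10^(0.4(M₂ − M₁)) = 10^(0.4 × 2.4419) = 10^0.97676 = 9.4789.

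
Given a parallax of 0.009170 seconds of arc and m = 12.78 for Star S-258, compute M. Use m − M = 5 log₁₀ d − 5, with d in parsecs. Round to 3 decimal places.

d = 1/p = 1/0.009170″ = 109.05 pc.
m − M = 5 log₁₀(109.05) − 5 = 10.1881 − 5 = 5.1881.
M = m − (m − M) = 12.78 − 5.1881 = 7.592.

M = 7.592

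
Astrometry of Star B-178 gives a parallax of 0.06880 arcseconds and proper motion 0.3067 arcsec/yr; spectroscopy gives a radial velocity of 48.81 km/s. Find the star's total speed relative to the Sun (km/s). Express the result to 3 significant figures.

53.2 km/s

d = 1/p = 1/0.06880″ = 14.535 pc.
v_t = 4.740 μ d = 4.740 × 0.3067 × 14.535 = 21.13 km/s.
v = √(v_r² + v_t²) = √(48.81² + 21.13²) = √2828.89 = 53.187 km/s.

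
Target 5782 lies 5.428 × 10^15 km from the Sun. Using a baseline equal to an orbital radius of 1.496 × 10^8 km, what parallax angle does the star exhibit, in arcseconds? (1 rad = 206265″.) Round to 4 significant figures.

θ ≈ B/d = (1.496 × 10^8) / (5.428 × 10^15) = 2.7561 × 10^-8 rad.
In arcseconds: 2.7561 × 10^-8 × 206265 = 0.0056849″.

0.005685 arcsec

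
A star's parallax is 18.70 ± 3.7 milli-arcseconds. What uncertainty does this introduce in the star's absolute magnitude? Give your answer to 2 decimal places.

σ_M = 0.43 mag

M = m − 5 log₁₀ d + 5 = m + 5 log₁₀ p + 5, so ∂M/∂p = 5/(p ln 10).
σ_M = (5/ln 10) · (σ_p/p) = 2.1715 × 3.7/18.70 = 2.1715 × 0.19786 = 0.42965.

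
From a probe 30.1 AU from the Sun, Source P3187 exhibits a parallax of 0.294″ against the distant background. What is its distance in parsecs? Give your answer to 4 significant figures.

102.4 pc

With baseline B (in AU) and parallax p (in arcsec), d = B/p parsecs.
d = 30.1 / 0.294 = 102.38 pc.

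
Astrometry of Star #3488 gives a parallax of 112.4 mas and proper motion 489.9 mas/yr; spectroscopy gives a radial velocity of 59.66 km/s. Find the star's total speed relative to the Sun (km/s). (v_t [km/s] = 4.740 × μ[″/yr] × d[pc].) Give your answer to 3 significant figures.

63.1 km/s

d = 1/p = 1/0.1124″ = 8.8968 pc.
μ = 489.9 mas/yr = 0.4899 ″/yr.
v_t = 4.740 μ d = 4.740 × 0.4899 × 8.8968 = 20.659 km/s.
v = √(v_r² + v_t²) = √(59.66² + 20.659²) = √3986.11 = 63.136 km/s.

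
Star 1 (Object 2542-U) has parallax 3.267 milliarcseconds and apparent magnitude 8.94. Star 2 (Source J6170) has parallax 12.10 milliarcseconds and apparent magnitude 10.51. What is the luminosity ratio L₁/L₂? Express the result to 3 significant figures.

L₁/L₂ = 58.2

d₁ = 1/p₁ = 1/0.003267″ = 306.09 pc; d₂ = 1/p₂ = 1/0.01210″ = 82.645 pc.
M₁ = m₁ − 5 log₁₀ d₁ + 5 = 8.94 − 12.4292 + 5 = 1.5108.
M₂ = 10.51 − 9.5861 + 5 = 5.9239.
L₁/L₂ = 10^(0.4(M₂ − M₁)) = 10^(0.4 × 4.4131) = 10^1.76524 = 58.242.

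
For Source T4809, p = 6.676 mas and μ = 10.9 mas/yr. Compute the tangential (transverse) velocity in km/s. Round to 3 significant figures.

7.74 km/s

d = 1/p = 1/0.006676″ = 149.79 pc.
μ = 10.9 mas/yr = 0.0109 ″/yr.
v_t = 4.74 × μ × d = 4.74 × 0.0109 × 149.79 = 7.7391 km/s.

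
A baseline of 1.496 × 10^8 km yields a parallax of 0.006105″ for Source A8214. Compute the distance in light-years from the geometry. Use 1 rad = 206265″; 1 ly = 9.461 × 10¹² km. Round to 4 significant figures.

534.2 ly

θ = 0.006105″ = 0.006105/206265 = 2.9598 × 10^-8 rad.
d = B/θ = (1.496 × 10^8) / (2.9598 × 10^-8) = 5.0544 × 10^15 km = (5.0544 × 10^15) / (9.461 × 10^12) ly = 534.24 ly.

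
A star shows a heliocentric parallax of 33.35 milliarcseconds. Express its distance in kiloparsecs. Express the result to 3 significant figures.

p = 33.35 milliarcseconds = 0.03335 arcsec.
d = 1/p = 1/0.03335 = 29.985 pc.
= 0.029985 kpc.

0.0300 kpc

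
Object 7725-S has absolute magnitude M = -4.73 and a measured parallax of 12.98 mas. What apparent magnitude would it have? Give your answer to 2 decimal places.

d = 1/p = 1/0.01298″ = 77.042 pc.
m − M = 5 log₁₀ d − 5 = 5 log₁₀(77.042) − 5 = 9.4336 − 5 = 4.4336.
m = M + (m − M) = -4.73 + 4.4336 = -0.30.

m = -0.30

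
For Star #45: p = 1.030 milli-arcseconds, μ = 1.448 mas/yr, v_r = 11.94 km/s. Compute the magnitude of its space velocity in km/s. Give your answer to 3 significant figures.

d = 1/p = 1/0.001030″ = 970.87 pc.
μ = 1.448 mas/yr = 0.001448 ″/yr.
v_t = 4.740 μ d = 4.740 × 0.001448 × 970.87 = 6.6636 km/s.
v = √(v_r² + v_t²) = √(11.94² + 6.6636²) = √186.967 = 13.674 km/s.

13.7 km/s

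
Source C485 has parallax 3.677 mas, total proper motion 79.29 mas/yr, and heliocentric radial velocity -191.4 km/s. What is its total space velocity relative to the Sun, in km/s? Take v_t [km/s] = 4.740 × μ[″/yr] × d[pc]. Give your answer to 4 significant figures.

217.0 km/s

d = 1/p = 1/0.003677″ = 271.96 pc.
μ = 79.29 mas/yr = 0.07929 ″/yr.
v_t = 4.740 μ d = 4.740 × 0.07929 × 271.96 = 102.21 km/s.
v = √(v_r² + v_t²) = √((-191.4)² + 102.21²) = √47080.8 = 216.98 km/s.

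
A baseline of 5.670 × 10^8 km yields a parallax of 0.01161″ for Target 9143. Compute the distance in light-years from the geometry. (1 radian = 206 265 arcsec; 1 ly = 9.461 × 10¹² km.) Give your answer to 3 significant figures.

θ = 0.01161″ = 0.01161/206265 = 5.6287 × 10^-8 rad.
d = B/θ = (5.670 × 10^8) / (5.6287 × 10^-8) = 1.0073 × 10^16 km = (1.0073 × 10^16) / (9.461 × 10^12) ly = 1064.7 ly.

1060 ly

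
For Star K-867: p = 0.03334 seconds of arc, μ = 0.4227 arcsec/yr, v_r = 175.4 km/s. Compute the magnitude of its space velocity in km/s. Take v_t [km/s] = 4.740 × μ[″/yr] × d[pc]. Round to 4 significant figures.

185.4 km/s

d = 1/p = 1/0.03334″ = 29.994 pc.
v_t = 4.740 μ d = 4.740 × 0.4227 × 29.994 = 60.096 km/s.
v = √(v_r² + v_t²) = √(175.4² + 60.096²) = √34376.7 = 185.41 km/s.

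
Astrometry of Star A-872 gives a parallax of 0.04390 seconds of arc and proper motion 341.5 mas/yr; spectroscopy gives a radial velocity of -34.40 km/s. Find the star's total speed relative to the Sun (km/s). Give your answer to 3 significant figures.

d = 1/p = 1/0.04390″ = 22.779 pc.
μ = 341.5 mas/yr = 0.3415 ″/yr.
v_t = 4.740 μ d = 4.740 × 0.3415 × 22.779 = 36.873 km/s.
v = √(v_r² + v_t²) = √((-34.40)² + 36.873²) = √2542.98 = 50.428 km/s.

50.4 km/s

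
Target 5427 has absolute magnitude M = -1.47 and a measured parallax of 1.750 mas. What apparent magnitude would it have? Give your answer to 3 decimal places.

m = 7.315

d = 1/p = 1/0.001750″ = 571.43 pc.
m − M = 5 log₁₀ d − 5 = 5 log₁₀(571.43) − 5 = 13.7848 − 5 = 8.7848.
m = M + (m − M) = -1.47 + 8.7848 = 7.315.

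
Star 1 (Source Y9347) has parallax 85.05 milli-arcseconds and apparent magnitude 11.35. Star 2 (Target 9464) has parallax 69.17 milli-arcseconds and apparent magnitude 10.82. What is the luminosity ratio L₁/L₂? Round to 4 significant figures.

d₁ = 1/p₁ = 1/0.08505″ = 11.758 pc; d₂ = 1/p₂ = 1/0.06917″ = 14.457 pc.
M₁ = m₁ − 5 log₁₀ d₁ + 5 = 11.35 − 5.3517 + 5 = 10.9983.
M₂ = 10.82 − 5.8004 + 5 = 10.0196.
L₁/L₂ = 10^(0.4(M₂ − M₁)) = 10^(0.4 × (-0.9787)) = 10^(-0.39148) = 0.40599.

L₁/L₂ = 0.4060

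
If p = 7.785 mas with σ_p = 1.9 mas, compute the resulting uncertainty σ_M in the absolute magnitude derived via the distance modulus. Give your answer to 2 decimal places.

σ_M = 0.53 mag

M = m − 5 log₁₀ d + 5 = m + 5 log₁₀ p + 5, so ∂M/∂p = 5/(p ln 10).
σ_M = (5/ln 10) · (σ_p/p) = 2.1715 × 1.9/7.785 = 2.1715 × 0.24406 = 0.52998.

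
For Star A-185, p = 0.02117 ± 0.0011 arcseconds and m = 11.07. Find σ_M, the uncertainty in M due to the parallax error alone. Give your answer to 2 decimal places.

σ_M = 0.11 mag

M = m − 5 log₁₀ d + 5 = m + 5 log₁₀ p + 5, so ∂M/∂p = 5/(p ln 10).
σ_M = (5/ln 10) · (σ_p/p) = 2.1715 × 0.0011/0.02117 = 2.1715 × 0.05196 = 0.11283.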